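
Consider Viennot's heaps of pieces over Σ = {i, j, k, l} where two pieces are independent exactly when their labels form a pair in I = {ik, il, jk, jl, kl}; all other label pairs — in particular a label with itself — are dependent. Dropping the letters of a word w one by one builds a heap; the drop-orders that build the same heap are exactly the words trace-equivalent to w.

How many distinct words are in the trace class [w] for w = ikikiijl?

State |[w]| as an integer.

0(i) covers ∅
1(k) covers ∅
2(i) covers 0:i
3(k) covers 1:k
4(i) covers 2:i
5(i) covers 4:i
6(j) covers 5:i
7(l) covers ∅
floor of heap: 0:i, 1:k, 7:l
completions by unplaced set U, small U first (add the entries for U minus each lowest piece of U):
  |U|=1: {3}:1  {6}:1  {7}:1
  |U|=2: {1,3}:1  {3,6}:2  {3,7}:2  {5,6}:1  {6,7}:2
  |U|=3: {1,3,6}:3  {1,3,7}:3  {3,5,6}:3  {3,6,7}:6  {4,5,6}:1  {5,6,7}:3
  |U|=4: {1,3,5,6}:6  {1,3,6,7}:12  {2,4,5,6}:1  {3,4,5,6}:4  {3,5,6,7}:12  {4,5,6,7}:4
  |U|=5: {0,2,4,5,6}:1  {1,3,4,5,6}:10  {1,3,5,6,7}:30  {2,3,4,5,6}:5  {2,4,5,6,7}:5  {3,4,5,6,7}:20
  |U|=6: {0,2,3,4,5,6}:6  {0,2,4,5,6,7}:6  {1,2,3,4,5,6}:15  {1,3,4,5,6,7}:60  {2,3,4,5,6,7}:30
  start at 0(i): 105
  start at 1(k): 42
  start at 7(l): 21
sum over floor = 168

168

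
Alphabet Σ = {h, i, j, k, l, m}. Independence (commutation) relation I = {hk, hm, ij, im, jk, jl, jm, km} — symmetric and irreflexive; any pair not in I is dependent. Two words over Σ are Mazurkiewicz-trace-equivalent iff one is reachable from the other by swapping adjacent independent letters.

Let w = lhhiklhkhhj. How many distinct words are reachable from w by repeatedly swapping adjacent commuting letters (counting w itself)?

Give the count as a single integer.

5

drop 0:l onto floor
drop 1:h onto {0:l}
drop 2:h onto {1:h}
drop 3:i onto {2:h}
drop 4:k onto {3:i}
drop 5:l onto {4:k}
drop 6:h onto {5:l}
drop 7:k onto {5:l}
drop 8:h onto {6:h}
drop 9:h onto {8:h}
drop 10:j onto {9:h}
ground layer = {0:l}
drop-orders for the pieces not yet dropped (sum over which currently-grounded one goes next):
  1 to go: {7} 1  {10} 1
  2 to go: {7,10} 2  {9,10} 1
  3 to go: {7,9,10} 3  {8,9,10} 1
  4 to go: {6,8,9,10} 1  {7,8,9,10} 4
  5 to go: {6,7,8,9,10} 5
  6 to go: {5,6,7,8,9,10} 5
  7 to go: {4,5,6,7,8,9,10} 5
  8 to go: {3,4,5,6,7,8,9,10} 5
  9 to go: {2,3,4,5,6,7,8,9,10} 5
  if 0:l drops first: 5 orders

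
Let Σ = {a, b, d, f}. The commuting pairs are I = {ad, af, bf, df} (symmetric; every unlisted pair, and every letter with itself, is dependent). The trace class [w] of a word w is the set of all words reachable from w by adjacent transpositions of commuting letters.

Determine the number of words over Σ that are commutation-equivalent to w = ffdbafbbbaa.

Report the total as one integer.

drop 0:f onto floor
drop 1:f onto {0:f}
drop 2:d onto floor
drop 3:b onto {2:d}
drop 4:a onto {3:b}
drop 5:f onto {1:f}
drop 6:b onto {4:a}
drop 7:b onto {6:b}
drop 8:b onto {7:b}
drop 9:a onto {8:b}
drop 10:a onto {9:a}
ground layer = {0:f, 2:d}
drop-orders for the pieces not yet dropped (sum over which currently-grounded one goes next):
  1 to go: {5} 1  {10} 1
  2 to go: {1,5} 1  {5,10} 2  {9,10} 1
  3 to go: {0,1,5} 1  {1,5,10} 3  {5,9,10} 3  {8,9,10} 1
  4 to go: {0,1,5,10} 4  {1,5,9,10} 6  {5,8,9,10} 4  {7,8,9,10} 1
  5 to go: {0,1,5,9,10} 10  {1,5,8,9,10} 10  {5,7,8,9,10} 5  {6,7,8,9,10} 1
  6 to go: {0,1,5,8,9,10} 20  {1,5,7,8,9,10} 15  {4,6,7,8,9,10} 1  {5,6,7,8,9,10} 6
  7 to go: {0,1,5,7,8,9,10} 35  {1,5,6,7,8,9,10} 21  {3,4,6,7,8,9,10} 1  {4,5,6,7,8,9,10} 7
  8 to go: {0,1,5,6,7,8,9,10} 56  {1,4,5,6,7,8,9,10} 28  {2,3,4,6,7,8,9,10} 1  {3,4,5,6,7,8,9,10} 8
  9 to go: {0,1,4,5,6,7,8,9,10} 84  {1,3,4,5,6,7,8,9,10} 36  {2,3,4,5,6,7,8,9,10} 9
  if 0:f drops first: 45 orders
  if 2:d drops first: 120 orders
heap linearizations: 165

165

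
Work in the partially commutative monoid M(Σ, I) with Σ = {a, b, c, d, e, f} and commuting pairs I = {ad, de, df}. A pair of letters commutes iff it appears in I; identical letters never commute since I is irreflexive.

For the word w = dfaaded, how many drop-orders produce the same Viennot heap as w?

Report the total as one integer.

#0=d has no predecessor
#1=f has no predecessor
#2=a depends on [1:f]
#3=a depends on [2:a]
#4=d depends on [0:d]
#5=e depends on [3:a]
#6=d depends on [4:d]
sources: [0:d, 1:f]
N(rest) = Σ N(rest − s) over sources s of rest; N(one piece) = 1:
  size 1 → [5]=1  [6]=1
  size 2 → [3,5]=1  [4,6]=1  [5,6]=2
  size 3 → [0,4,6]=1  [2,3,5]=1  [3,5,6]=3  [4,5,6]=3
  size 4 → [0,4,5,6]=4  [1,2,3,5]=1  [2,3,5,6]=4  [3,4,5,6]=6
  size 5 → [0,3,4,5,6]=10  [1,2,3,5,6]=5  [2,3,4,5,6]=10
  first=0(d) contributes 15
  first=1(f) contributes 20
|[w]| = 35

35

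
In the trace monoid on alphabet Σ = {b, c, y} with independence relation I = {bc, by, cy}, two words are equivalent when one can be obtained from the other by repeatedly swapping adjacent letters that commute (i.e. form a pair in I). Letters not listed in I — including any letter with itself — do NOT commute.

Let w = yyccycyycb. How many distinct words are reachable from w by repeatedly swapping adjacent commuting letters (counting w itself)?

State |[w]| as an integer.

1260

drop 0:y onto floor
drop 1:y onto {0:y}
drop 2:c onto floor
drop 3:c onto {2:c}
drop 4:y onto {1:y}
drop 5:c onto {3:c}
drop 6:y onto {4:y}
drop 7:y onto {6:y}
drop 8:c onto {5:c}
drop 9:b onto floor
ground layer = {0:y, 2:c, 9:b}
drop-orders for the pieces not yet dropped (sum over which currently-grounded one goes next):
  1 to go: {7} 1  {8} 1  {9} 1
  2 to go: {5,8} 1  {6,7} 1  {7,8} 2  {7,9} 2  {8,9} 2
  3 to go: {3,5,8} 1  {4,6,7} 1  {5,7,8} 3  {5,8,9} 3  {6,7,8} 3  {6,7,9} 3  {7,8,9} 6
  4 to go: {1,4,6,7} 1  {2,3,5,8} 1  {3,5,7,8} 4  {3,5,8,9} 4  {4,6,7,8} 4  {4,6,7,9} 4  {5,6,7,8} 6  {5,7,8,9} 12  {6,7,8,9} 12
  5 to go: {0,1,4,6,7} 1  {1,4,6,7,8} 5  {1,4,6,7,9} 5  {2,3,5,7,8} 5  {2,3,5,8,9} 5  {3,5,6,7,8} 10  {3,5,7,8,9} 20  {4,5,6,7,8} 10  {4,6,7,8,9} 20  {5,6,7,8,9} 30
  6 to go: {0,1,4,6,7,8} 6  {0,1,4,6,7,9} 6  {1,4,5,6,7,8} 15  {1,4,6,7,8,9} 30  {2,3,5,6,7,8} 15  {2,3,5,7,8,9} 30  {3,4,5,6,7,8} 20  {3,5,6,7,8,9} 60  {4,5,6,7,8,9} 60
  7 to go: {0,1,4,5,6,7,8} 21  {0,1,4,6,7,8,9} 42  {1,3,4,5,6,7,8} 35  {1,4,5,6,7,8,9} 105  {2,3,4,5,6,7,8} 35  {2,3,5,6,7,8,9} 105  {3,4,5,6,7,8,9} 140
  8 to go: {0,1,3,4,5,6,7,8} 56  {0,1,4,5,6,7,8,9} 168  {1,2,3,4,5,6,7,8} 70  {1,3,4,5,6,7,8,9} 280  {2,3,4,5,6,7,8,9} 280
  if 0:y drops first: 630 orders
  if 2:c drops first: 504 orders
  if 9:b drops first: 126 orders
heap linearizations: 1260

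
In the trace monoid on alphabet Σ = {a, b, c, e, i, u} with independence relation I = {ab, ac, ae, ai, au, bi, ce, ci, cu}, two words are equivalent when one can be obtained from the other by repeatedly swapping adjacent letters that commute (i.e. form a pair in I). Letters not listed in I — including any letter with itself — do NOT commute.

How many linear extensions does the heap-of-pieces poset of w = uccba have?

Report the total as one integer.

15

#0=u has no predecessor
#1=c has no predecessor
#2=c depends on [1:c]
#3=b depends on [0:u, 2:c]
#4=a has no predecessor
sources: [0:u, 1:c, 4:a]
N(rest) = Σ N(rest − s) over sources s of rest; N(one piece) = 1:
  size 1 → [3]=1  [4]=1
  size 2 → [0,3]=1  [2,3]=1  [3,4]=2
  size 3 → [0,2,3]=2  [0,3,4]=3  [1,2,3]=1  [2,3,4]=3
  first=0(u) contributes 4
  first=1(c) contributes 8
  first=4(a) contributes 3
|[w]| = 15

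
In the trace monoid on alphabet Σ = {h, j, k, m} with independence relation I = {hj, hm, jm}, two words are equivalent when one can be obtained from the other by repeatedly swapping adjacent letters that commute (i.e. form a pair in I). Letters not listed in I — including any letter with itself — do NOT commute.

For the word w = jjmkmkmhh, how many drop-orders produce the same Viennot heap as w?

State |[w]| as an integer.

0(j) covers ∅
1(j) covers 0:j
2(m) covers ∅
3(k) covers 1:j, 2:m
4(m) covers 3:k
5(k) covers 4:m
6(m) covers 5:k
7(h) covers 5:k
8(h) covers 7:h
floor of heap: 0:j, 2:m
completions by unplaced set U, small U first (add the entries for U minus each lowest piece of U):
  |U|=1: {6}:1  {8}:1
  |U|=2: {6,8}:2  {7,8}:1
  |U|=3: {6,7,8}:3
  |U|=4: {5,6,7,8}:3
  |U|=5: {4,5,6,7,8}:3
  |U|=6: {3,4,5,6,7,8}:3
  |U|=7: {1,3,4,5,6,7,8}:3  {2,3,4,5,6,7,8}:3
  start at 0(j): 6
  start at 2(m): 3
sum over floor = 9

9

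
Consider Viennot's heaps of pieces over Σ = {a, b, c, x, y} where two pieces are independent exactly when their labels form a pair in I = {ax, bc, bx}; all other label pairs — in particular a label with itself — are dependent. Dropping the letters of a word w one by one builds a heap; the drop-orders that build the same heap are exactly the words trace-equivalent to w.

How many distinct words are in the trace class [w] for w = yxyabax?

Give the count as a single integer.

4

drop 0:y onto floor
drop 1:x onto {0:y}
drop 2:y onto {1:x}
drop 3:a onto {2:y}
drop 4:b onto {3:a}
drop 5:a onto {4:b}
drop 6:x onto {2:y}
ground layer = {0:y}
drop-orders for the pieces not yet dropped (sum over which currently-grounded one goes next):
  1 to go: {5} 1  {6} 1
  2 to go: {4,5} 1  {5,6} 2
  3 to go: {3,4,5} 1  {4,5,6} 3
  4 to go: {3,4,5,6} 4
  5 to go: {2,3,4,5,6} 4
  if 0:y drops first: 4 orders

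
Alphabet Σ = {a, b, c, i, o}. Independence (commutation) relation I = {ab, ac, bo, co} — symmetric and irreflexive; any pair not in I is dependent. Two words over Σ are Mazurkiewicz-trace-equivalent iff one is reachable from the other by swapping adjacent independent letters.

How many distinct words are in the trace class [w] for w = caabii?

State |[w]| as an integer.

0(c) covers ∅
1(a) covers ∅
2(a) covers 1:a
3(b) covers 0:c
4(i) covers 2:a, 3:b
5(i) covers 4:i
floor of heap: 0:c, 1:a
completions by unplaced set U, small U first (add the entries for U minus each lowest piece of U):
  |U|=1: {5}:1
  |U|=2: {4,5}:1
  |U|=3: {2,4,5}:1  {3,4,5}:1
  |U|=4: {0,3,4,5}:1  {1,2,4,5}:1  {2,3,4,5}:2
  start at 0(c): 3
  start at 1(a): 3
sum over floor = 6

6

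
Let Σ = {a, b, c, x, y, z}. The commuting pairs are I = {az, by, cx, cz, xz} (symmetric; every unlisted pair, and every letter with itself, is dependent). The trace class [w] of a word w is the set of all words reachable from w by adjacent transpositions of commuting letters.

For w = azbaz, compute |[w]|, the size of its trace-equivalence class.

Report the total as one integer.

#0=a has no predecessor
#1=z has no predecessor
#2=b depends on [0:a, 1:z]
#3=a depends on [2:b]
#4=z depends on [2:b]
sources: [0:a, 1:z]
N(rest) = Σ N(rest − s) over sources s of rest; N(one piece) = 1:
  size 1 → [3]=1  [4]=1
  size 2 → [3,4]=2
  size 3 → [2,3,4]=2
  first=0(a) contributes 2
  first=1(z) contributes 2
|[w]| = 4

4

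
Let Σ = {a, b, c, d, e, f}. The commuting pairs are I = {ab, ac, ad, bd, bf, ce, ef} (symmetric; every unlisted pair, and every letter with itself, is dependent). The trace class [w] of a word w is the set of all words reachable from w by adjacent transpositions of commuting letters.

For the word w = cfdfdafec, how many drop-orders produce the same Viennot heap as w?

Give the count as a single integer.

0(c) covers ∅
1(f) covers 0:c
2(d) covers 1:f
3(f) covers 2:d
4(d) covers 3:f
5(a) covers 3:f
6(f) covers 4:d, 5:a
7(e) covers 4:d, 5:a
8(c) covers 6:f
floor of heap: 0:c
completions by unplaced set U, small U first (add the entries for U minus each lowest piece of U):
  |U|=1: {7}:1  {8}:1
  |U|=2: {6,8}:1  {7,8}:2
  |U|=3: {6,7,8}:3
  |U|=4: {4,6,7,8}:3  {5,6,7,8}:3
  |U|=5: {4,5,6,7,8}:6
  |U|=6: {3,4,5,6,7,8}:6
  |U|=7: {2,3,4,5,6,7,8}:6
  start at 0(c): 6

6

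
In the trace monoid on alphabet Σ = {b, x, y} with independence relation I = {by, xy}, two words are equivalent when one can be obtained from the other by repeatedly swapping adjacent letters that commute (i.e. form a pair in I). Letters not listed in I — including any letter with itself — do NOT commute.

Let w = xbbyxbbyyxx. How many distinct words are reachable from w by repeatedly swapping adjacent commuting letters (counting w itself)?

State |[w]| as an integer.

#0=x has no predecessor
#1=b depends on [0:x]
#2=b depends on [1:b]
#3=y has no predecessor
#4=x depends on [2:b]
#5=b depends on [4:x]
#6=b depends on [5:b]
#7=y depends on [3:y]
#8=y depends on [7:y]
#9=x depends on [6:b]
#10=x depends on [9:x]
sources: [0:x, 3:y]
N(rest) = Σ N(rest − s) over sources s of rest; N(one piece) = 1:
  size 1 → [8]=1  [10]=1
  size 2 → [7,8]=1  [8,10]=2  [9,10]=1
  size 3 → [3,7,8]=1  [6,9,10]=1  [7,8,10]=3  [8,9,10]=3
  size 4 → [3,7,8,10]=4  [5,6,9,10]=1  [6,8,9,10]=4  [7,8,9,10]=6
  size 5 → [3,7,8,9,10]=10  [4,5,6,9,10]=1  [5,6,8,9,10]=5  [6,7,8,9,10]=10
  size 6 → [2,4,5,6,9,10]=1  [3,6,7,8,9,10]=20  [4,5,6,8,9,10]=6  [5,6,7,8,9,10]=15
  size 7 → [1,2,4,5,6,9,10]=1  [2,4,5,6,8,9,10]=7  [3,5,6,7,8,9,10]=35  [4,5,6,7,8,9,10]=21
  size 8 → [0,1,2,4,5,6,9,10]=1  [1,2,4,5,6,8,9,10]=8  [2,4,5,6,7,8,9,10]=28  [3,4,5,6,7,8,9,10]=56
  size 9 → [0,1,2,4,5,6,8,9,10]=9  [1,2,4,5,6,7,8,9,10]=36  [2,3,4,5,6,7,8,9,10]=84
  first=0(x) contributes 120
  first=3(y) contributes 45
|[w]| = 165

165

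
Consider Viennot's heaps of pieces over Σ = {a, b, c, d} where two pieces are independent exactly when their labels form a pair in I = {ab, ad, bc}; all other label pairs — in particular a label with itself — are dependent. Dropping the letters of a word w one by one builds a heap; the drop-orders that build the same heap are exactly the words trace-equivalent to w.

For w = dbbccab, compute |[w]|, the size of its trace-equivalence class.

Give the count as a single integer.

0(d) covers ∅
1(b) covers 0:d
2(b) covers 1:b
3(c) covers 0:d
4(c) covers 3:c
5(a) covers 4:c
6(b) covers 2:b
floor of heap: 0:d
completions by unplaced set U, small U first (add the entries for U minus each lowest piece of U):
  |U|=1: {5}:1  {6}:1
  |U|=2: {2,6}:1  {4,5}:1  {5,6}:2
  |U|=3: {1,2,6}:1  {2,5,6}:3  {3,4,5}:1  {4,5,6}:3
  |U|=4: {1,2,5,6}:4  {2,4,5,6}:6  {3,4,5,6}:4
  |U|=5: {1,2,4,5,6}:10  {2,3,4,5,6}:10
  start at 0(d): 20

20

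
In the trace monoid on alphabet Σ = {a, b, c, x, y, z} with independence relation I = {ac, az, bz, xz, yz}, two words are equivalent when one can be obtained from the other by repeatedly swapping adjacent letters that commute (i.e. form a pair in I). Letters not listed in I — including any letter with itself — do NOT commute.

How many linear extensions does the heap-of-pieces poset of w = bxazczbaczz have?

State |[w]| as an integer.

piece 0:b — minimal
piece 1:x rests on {0:b}
piece 2:a rests on {1:x}
piece 3:z — minimal
piece 4:c rests on {1:x, 3:z}
piece 5:z rests on {4:c}
piece 6:b rests on {2:a, 4:c}
piece 7:a rests on {6:b}
piece 8:c rests on {5:z, 6:b}
piece 9:z rests on {8:c}
piece 10:z rests on {9:z}
minimal pieces: {0:b, 3:z}
ways to finish when only these pieces remain (= sum over removing one remaining piece with nothing left below it):
  1 left: {7}→1  {10}→1
  2 left: {7,10}→2  {9,10}→1
  3 left: {7,9,10}→3  {8,9,10}→1
  4 left: {5,8,9,10}→1  {7,8,9,10}→4
  5 left: {5,7,8,9,10}→5  {6,7,8,9,10}→4
  6 left: {2,6,7,8,9,10}→4  {5,6,7,8,9,10}→9
  7 left: {2,5,6,7,8,9,10}→13  {4,5,6,7,8,9,10}→9
  8 left: {2,4,5,6,7,8,9,10}→22  {3,4,5,6,7,8,9,10}→9
  9 left: {1,2,4,5,6,7,8,9,10}→22  {2,3,4,5,6,7,8,9,10}→31
  placing 0:b first → 53 extensions
  placing 3:z first → 22 extensions
total linear extensions = 75

75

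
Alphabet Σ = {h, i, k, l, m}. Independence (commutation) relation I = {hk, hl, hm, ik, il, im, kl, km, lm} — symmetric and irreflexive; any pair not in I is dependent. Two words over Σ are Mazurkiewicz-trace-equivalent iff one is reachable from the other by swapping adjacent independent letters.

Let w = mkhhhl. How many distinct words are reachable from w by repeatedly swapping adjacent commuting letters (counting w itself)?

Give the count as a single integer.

120

0(m) covers ∅
1(k) covers ∅
2(h) covers ∅
3(h) covers 2:h
4(h) covers 3:h
5(l) covers ∅
floor of heap: 0:m, 1:k, 2:h, 5:l
completions by unplaced set U, small U first (add the entries for U minus each lowest piece of U):
  |U|=1: {0}:1  {1}:1  {4}:1  {5}:1
  |U|=2: {0,1}:2  {0,4}:2  {0,5}:2  {1,4}:2  {1,5}:2  {3,4}:1  {4,5}:2
  |U|=3: {0,1,4}:6  {0,1,5}:6  {0,3,4}:3  {0,4,5}:6  {1,3,4}:3  {1,4,5}:6  {2,3,4}:1  {3,4,5}:3
  |U|=4: {0,1,3,4}:12  {0,1,4,5}:24  {0,2,3,4}:4  {0,3,4,5}:12  {1,2,3,4}:4  {1,3,4,5}:12  {2,3,4,5}:4
  start at 0(m): 20
  start at 1(k): 20
  start at 2(h): 60
  start at 5(l): 20
sum over floor = 120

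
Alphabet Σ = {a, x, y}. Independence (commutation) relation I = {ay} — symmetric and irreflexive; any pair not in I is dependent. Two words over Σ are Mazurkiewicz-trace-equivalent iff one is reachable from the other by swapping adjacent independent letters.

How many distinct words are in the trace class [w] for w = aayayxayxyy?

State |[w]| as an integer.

20

piece 0:a — minimal
piece 1:a rests on {0:a}
piece 2:y — minimal
piece 3:a rests on {1:a}
piece 4:y rests on {2:y}
piece 5:x rests on {3:a, 4:y}
piece 6:a rests on {5:x}
piece 7:y rests on {5:x}
piece 8:x rests on {6:a, 7:y}
piece 9:y rests on {8:x}
piece 10:y rests on {9:y}
minimal pieces: {0:a, 2:y}
ways to finish when only these pieces remain (= sum over removing one remaining piece with nothing left below it):
  1 left: {10}→1
  2 left: {9,10}→1
  3 left: {8,9,10}→1
  4 left: {6,8,9,10}→1  {7,8,9,10}→1
  5 left: {6,7,8,9,10}→2
  6 left: {5,6,7,8,9,10}→2
  7 left: {3,5,6,7,8,9,10}→2  {4,5,6,7,8,9,10}→2
  8 left: {1,3,5,6,7,8,9,10}→2  {2,4,5,6,7,8,9,10}→2  {3,4,5,6,7,8,9,10}→4
  9 left: {0,1,3,5,6,7,8,9,10}→2  {1,3,4,5,6,7,8,9,10}→6  {2,3,4,5,6,7,8,9,10}→6
  placing 0:a first → 12 extensions
  placing 2:y first → 8 extensions
total linear extensions = 20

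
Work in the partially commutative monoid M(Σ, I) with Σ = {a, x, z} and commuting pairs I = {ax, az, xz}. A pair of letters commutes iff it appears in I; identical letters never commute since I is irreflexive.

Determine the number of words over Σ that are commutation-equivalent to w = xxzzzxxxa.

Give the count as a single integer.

drop 0:x onto floor
drop 1:x onto {0:x}
drop 2:z onto floor
drop 3:z onto {2:z}
drop 4:z onto {3:z}
drop 5:x onto {1:x}
drop 6:x onto {5:x}
drop 7:x onto {6:x}
drop 8:a onto floor
ground layer = {0:x, 2:z, 8:a}
drop-orders for the pieces not yet dropped (sum over which currently-grounded one goes next):
  1 to go: {4} 1  {7} 1  {8} 1
  2 to go: {3,4} 1  {4,7} 2  {4,8} 2  {6,7} 1  {7,8} 2
  3 to go: {2,3,4} 1  {3,4,7} 3  {3,4,8} 3  {4,6,7} 3  {4,7,8} 6  {5,6,7} 1  {6,7,8} 3
  4 to go: {1,5,6,7} 1  {2,3,4,7} 4  {2,3,4,8} 4  {3,4,6,7} 6  {3,4,7,8} 12  {4,5,6,7} 4  {4,6,7,8} 12  {5,6,7,8} 4
  5 to go: {0,1,5,6,7} 1  {1,4,5,6,7} 5  {1,5,6,7,8} 5  {2,3,4,6,7} 10  {2,3,4,7,8} 20  {3,4,5,6,7} 10  {3,4,6,7,8} 30  {4,5,6,7,8} 20
  6 to go: {0,1,4,5,6,7} 6  {0,1,5,6,7,8} 6  {1,3,4,5,6,7} 15  {1,4,5,6,7,8} 30  {2,3,4,5,6,7} 20  {2,3,4,6,7,8} 60  {3,4,5,6,7,8} 60
  7 to go: {0,1,3,4,5,6,7} 21  {0,1,4,5,6,7,8} 42  {1,2,3,4,5,6,7} 35  {1,3,4,5,6,7,8} 105  {2,3,4,5,6,7,8} 140
  if 0:x drops first: 280 orders
  if 2:z drops first: 168 orders
  if 8:a drops first: 56 orders
heap linearizations: 504

504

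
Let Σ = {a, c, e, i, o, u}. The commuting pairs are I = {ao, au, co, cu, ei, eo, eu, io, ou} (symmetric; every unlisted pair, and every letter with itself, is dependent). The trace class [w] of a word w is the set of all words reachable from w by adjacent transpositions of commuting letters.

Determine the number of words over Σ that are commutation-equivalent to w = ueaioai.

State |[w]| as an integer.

drop 0:u onto floor
drop 1:e onto floor
drop 2:a onto {1:e}
drop 3:i onto {0:u, 2:a}
drop 4:o onto floor
drop 5:a onto {3:i}
drop 6:i onto {5:a}
ground layer = {0:u, 1:e, 4:o}
drop-orders for the pieces not yet dropped (sum over which currently-grounded one goes next):
  1 to go: {4} 1  {6} 1
  2 to go: {4,6} 2  {5,6} 1
  3 to go: {3,5,6} 1  {4,5,6} 3
  4 to go: {0,3,5,6} 1  {2,3,5,6} 1  {3,4,5,6} 4
  5 to go: {0,2,3,5,6} 2  {0,3,4,5,6} 5  {1,2,3,5,6} 1  {2,3,4,5,6} 5
  if 0:u drops first: 6 orders
  if 1:e drops first: 12 orders
  if 4:o drops first: 3 orders
heap linearizations: 21

21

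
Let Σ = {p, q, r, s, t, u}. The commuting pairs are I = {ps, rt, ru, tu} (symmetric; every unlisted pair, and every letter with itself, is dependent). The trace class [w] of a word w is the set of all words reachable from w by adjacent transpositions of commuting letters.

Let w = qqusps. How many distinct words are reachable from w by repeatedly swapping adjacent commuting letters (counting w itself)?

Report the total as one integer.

drop 0:q onto floor
drop 1:q onto {0:q}
drop 2:u onto {1:q}
drop 3:s onto {2:u}
drop 4:p onto {2:u}
drop 5:s onto {3:s}
ground layer = {0:q}
drop-orders for the pieces not yet dropped (sum over which currently-grounded one goes next):
  1 to go: {4} 1  {5} 1
  2 to go: {3,5} 1  {4,5} 2
  3 to go: {3,4,5} 3
  4 to go: {2,3,4,5} 3
  if 0:q drops first: 3 orders

3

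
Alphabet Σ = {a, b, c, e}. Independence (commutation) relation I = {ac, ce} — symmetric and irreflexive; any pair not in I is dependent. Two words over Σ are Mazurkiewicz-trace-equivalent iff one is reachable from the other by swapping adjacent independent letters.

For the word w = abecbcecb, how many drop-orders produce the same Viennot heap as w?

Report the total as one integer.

6

piece 0:a — minimal
piece 1:b rests on {0:a}
piece 2:e rests on {1:b}
piece 3:c rests on {1:b}
piece 4:b rests on {2:e, 3:c}
piece 5:c rests on {4:b}
piece 6:e rests on {4:b}
piece 7:c rests on {5:c}
piece 8:b rests on {6:e, 7:c}
minimal pieces: {0:a}
ways to finish when only these pieces remain (= sum over removing one remaining piece with nothing left below it):
  1 left: {8}→1
  2 left: {6,8}→1  {7,8}→1
  3 left: {5,7,8}→1  {6,7,8}→2
  4 left: {5,6,7,8}→3
  5 left: {4,5,6,7,8}→3
  6 left: {2,4,5,6,7,8}→3  {3,4,5,6,7,8}→3
  7 left: {2,3,4,5,6,7,8}→6
  placing 0:a first → 6 extensions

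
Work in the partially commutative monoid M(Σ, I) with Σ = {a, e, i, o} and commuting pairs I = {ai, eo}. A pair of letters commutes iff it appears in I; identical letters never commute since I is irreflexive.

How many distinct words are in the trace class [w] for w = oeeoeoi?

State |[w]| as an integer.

drop 0:o onto floor
drop 1:e onto floor
drop 2:e onto {1:e}
drop 3:o onto {0:o}
drop 4:e onto {2:e}
drop 5:o onto {3:o}
drop 6:i onto {4:e, 5:o}
ground layer = {0:o, 1:e}
drop-orders for the pieces not yet dropped (sum over which currently-grounded one goes next):
  1 to go: {6} 1
  2 to go: {4,6} 1  {5,6} 1
  3 to go: {2,4,6} 1  {3,5,6} 1  {4,5,6} 2
  4 to go: {0,3,5,6} 1  {1,2,4,6} 1  {2,4,5,6} 3  {3,4,5,6} 3
  5 to go: {0,3,4,5,6} 4  {1,2,4,5,6} 4  {2,3,4,5,6} 6
  if 0:o drops first: 10 orders
  if 1:e drops first: 10 orders
heap linearizations: 20

20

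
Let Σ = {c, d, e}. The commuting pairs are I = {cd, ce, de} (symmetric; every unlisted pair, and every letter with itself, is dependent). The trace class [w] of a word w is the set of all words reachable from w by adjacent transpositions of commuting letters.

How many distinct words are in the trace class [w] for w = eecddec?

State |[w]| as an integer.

210

0(e) covers ∅
1(e) covers 0:e
2(c) covers ∅
3(d) covers ∅
4(d) covers 3:d
5(e) covers 1:e
6(c) covers 2:c
floor of heap: 0:e, 2:c, 3:d
completions by unplaced set U, small U first (add the entries for U minus each lowest piece of U):
  |U|=1: {4}:1  {5}:1  {6}:1
  |U|=2: {1,5}:1  {2,6}:1  {3,4}:1  {4,5}:2  {4,6}:2  {5,6}:2
  |U|=3: {0,1,5}:1  {1,4,5}:3  {1,5,6}:3  {2,4,6}:3  {2,5,6}:3  {3,4,5}:3  {3,4,6}:3  {4,5,6}:6
  |U|=4: {0,1,4,5}:4  {0,1,5,6}:4  {1,2,5,6}:6  {1,3,4,5}:6  {1,4,5,6}:12  {2,3,4,6}:6  {2,4,5,6}:12  {3,4,5,6}:12
  |U|=5: {0,1,2,5,6}:10  {0,1,3,4,5}:10  {0,1,4,5,6}:20  {1,2,4,5,6}:30  {1,3,4,5,6}:30  {2,3,4,5,6}:30
  start at 0(e): 90
  start at 2(c): 60
  start at 3(d): 60
sum over floor = 210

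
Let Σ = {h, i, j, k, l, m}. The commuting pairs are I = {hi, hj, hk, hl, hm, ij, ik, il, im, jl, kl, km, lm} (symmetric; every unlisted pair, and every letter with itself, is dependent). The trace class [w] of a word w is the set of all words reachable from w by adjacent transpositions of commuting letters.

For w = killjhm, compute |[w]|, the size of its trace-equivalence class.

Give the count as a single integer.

420

#0=k has no predecessor
#1=i has no predecessor
#2=l has no predecessor
#3=l depends on [2:l]
#4=j depends on [0:k]
#5=h has no predecessor
#6=m depends on [4:j]
sources: [0:k, 1:i, 2:l, 5:h]
N(rest) = Σ N(rest − s) over sources s of rest; N(one piece) = 1:
  size 1 → [1]=1  [3]=1  [5]=1  [6]=1
  size 2 → [1,3]=2  [1,5]=2  [1,6]=2  [2,3]=1  [3,5]=2  [3,6]=2  [4,6]=1  [5,6]=2
  size 3 → [0,4,6]=1  [1,2,3]=3  [1,3,5]=6  [1,3,6]=6  [1,4,6]=3  [1,5,6]=6  [2,3,5]=3  [2,3,6]=3  [3,4,6]=3  [3,5,6]=6  [4,5,6]=3
  size 4 → [0,1,4,6]=4  [0,3,4,6]=4  [0,4,5,6]=4  [1,2,3,5]=12  [1,2,3,6]=12  [1,3,4,6]=12  [1,3,5,6]=24  [1,4,5,6]=12  [2,3,4,6]=6  [2,3,5,6]=12  [3,4,5,6]=12
  size 5 → [0,1,3,4,6]=20  [0,1,4,5,6]=20  [0,2,3,4,6]=10  [0,3,4,5,6]=20  [1,2,3,4,6]=30  [1,2,3,5,6]=60  [1,3,4,5,6]=60  [2,3,4,5,6]=30
  first=0(k) contributes 180
  first=1(i) contributes 60
  first=2(l) contributes 120
  first=5(h) contributes 60
|[w]| = 420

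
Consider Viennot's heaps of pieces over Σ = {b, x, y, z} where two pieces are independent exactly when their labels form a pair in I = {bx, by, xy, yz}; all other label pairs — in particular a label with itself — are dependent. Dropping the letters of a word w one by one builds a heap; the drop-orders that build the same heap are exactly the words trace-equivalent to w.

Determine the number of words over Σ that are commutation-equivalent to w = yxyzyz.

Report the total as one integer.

20

piece 0:y — minimal
piece 1:x — minimal
piece 2:y rests on {0:y}
piece 3:z rests on {1:x}
piece 4:y rests on {2:y}
piece 5:z rests on {3:z}
minimal pieces: {0:y, 1:x}
ways to finish when only these pieces remain (= sum over removing one remaining piece with nothing left below it):
  1 left: {4}→1  {5}→1
  2 left: {2,4}→1  {3,5}→1  {4,5}→2
  3 left: {0,2,4}→1  {1,3,5}→1  {2,4,5}→3  {3,4,5}→3
  4 left: {0,2,4,5}→4  {1,3,4,5}→4  {2,3,4,5}→6
  placing 0:y first → 10 extensions
  placing 1:x first → 10 extensions
total linear extensions = 20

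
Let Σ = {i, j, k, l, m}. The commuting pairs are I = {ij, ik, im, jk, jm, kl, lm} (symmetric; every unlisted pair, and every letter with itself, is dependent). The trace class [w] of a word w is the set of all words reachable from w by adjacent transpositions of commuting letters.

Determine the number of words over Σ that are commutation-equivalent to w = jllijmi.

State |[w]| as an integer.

#0=j has no predecessor
#1=l depends on [0:j]
#2=l depends on [1:l]
#3=i depends on [2:l]
#4=j depends on [2:l]
#5=m has no predecessor
#6=i depends on [3:i]
sources: [0:j, 5:m]
N(rest) = Σ N(rest − s) over sources s of rest; N(one piece) = 1:
  size 1 → [4]=1  [5]=1  [6]=1
  size 2 → [3,6]=1  [4,5]=2  [4,6]=2  [5,6]=2
  size 3 → [3,4,6]=3  [3,5,6]=3  [4,5,6]=6
  size 4 → [2,3,4,6]=3  [3,4,5,6]=12
  size 5 → [1,2,3,4,6]=3  [2,3,4,5,6]=15
  first=0(j) contributes 18
  first=5(m) contributes 3
|[w]| = 21

21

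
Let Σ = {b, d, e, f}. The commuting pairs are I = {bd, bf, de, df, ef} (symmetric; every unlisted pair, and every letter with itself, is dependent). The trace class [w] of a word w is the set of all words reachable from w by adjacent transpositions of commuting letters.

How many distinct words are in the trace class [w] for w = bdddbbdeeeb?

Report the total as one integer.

330

drop 0:b onto floor
drop 1:d onto floor
drop 2:d onto {1:d}
drop 3:d onto {2:d}
drop 4:b onto {0:b}
drop 5:b onto {4:b}
drop 6:d onto {3:d}
drop 7:e onto {5:b}
drop 8:e onto {7:e}
drop 9:e onto {8:e}
drop 10:b onto {9:e}
ground layer = {0:b, 1:d}
drop-orders for the pieces not yet dropped (sum over which currently-grounded one goes next):
  1 to go: {6} 1  {10} 1
  2 to go: {3,6} 1  {6,10} 2  {9,10} 1
  3 to go: {2,3,6} 1  {3,6,10} 3  {6,9,10} 3  {8,9,10} 1
  4 to go: {1,2,3,6} 1  {2,3,6,10} 4  {3,6,9,10} 6  {6,8,9,10} 4  {7,8,9,10} 1
  5 to go: {1,2,3,6,10} 5  {2,3,6,9,10} 10  {3,6,8,9,10} 10  {5,7,8,9,10} 1  {6,7,8,9,10} 5
  6 to go: {1,2,3,6,9,10} 15  {2,3,6,8,9,10} 20  {3,6,7,8,9,10} 15  {4,5,7,8,9,10} 1  {5,6,7,8,9,10} 6
  7 to go: {0,4,5,7,8,9,10} 1  {1,2,3,6,8,9,10} 35  {2,3,6,7,8,9,10} 35  {3,5,6,7,8,9,10} 21  {4,5,6,7,8,9,10} 7
  8 to go: {0,4,5,6,7,8,9,10} 8  {1,2,3,6,7,8,9,10} 70  {2,3,5,6,7,8,9,10} 56  {3,4,5,6,7,8,9,10} 28
  9 to go: {0,3,4,5,6,7,8,9,10} 36  {1,2,3,5,6,7,8,9,10} 126  {2,3,4,5,6,7,8,9,10} 84
  if 0:b drops first: 210 orders
  if 1:d drops first: 120 orders
heap linearizations: 330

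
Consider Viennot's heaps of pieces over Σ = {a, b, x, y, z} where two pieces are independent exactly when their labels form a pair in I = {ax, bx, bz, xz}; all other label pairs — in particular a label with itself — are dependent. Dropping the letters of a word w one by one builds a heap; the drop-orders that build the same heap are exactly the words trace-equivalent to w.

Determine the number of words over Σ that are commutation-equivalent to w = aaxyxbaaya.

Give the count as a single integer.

piece 0:a — minimal
piece 1:a rests on {0:a}
piece 2:x — minimal
piece 3:y rests on {1:a, 2:x}
piece 4:x rests on {3:y}
piece 5:b rests on {3:y}
piece 6:a rests on {5:b}
piece 7:a rests on {6:a}
piece 8:y rests on {4:x, 7:a}
piece 9:a rests on {8:y}
minimal pieces: {0:a, 2:x}
ways to finish when only these pieces remain (= sum over removing one remaining piece with nothing left below it):
  1 left: {9}→1
  2 left: {8,9}→1
  3 left: {4,8,9}→1  {7,8,9}→1
  4 left: {4,7,8,9}→2  {6,7,8,9}→1
  5 left: {4,6,7,8,9}→3  {5,6,7,8,9}→1
  6 left: {4,5,6,7,8,9}→4
  7 left: {3,4,5,6,7,8,9}→4
  8 left: {1,3,4,5,6,7,8,9}→4  {2,3,4,5,6,7,8,9}→4
  placing 0:a first → 8 extensions
  placing 2:x first → 4 extensions
total linear extensions = 12

12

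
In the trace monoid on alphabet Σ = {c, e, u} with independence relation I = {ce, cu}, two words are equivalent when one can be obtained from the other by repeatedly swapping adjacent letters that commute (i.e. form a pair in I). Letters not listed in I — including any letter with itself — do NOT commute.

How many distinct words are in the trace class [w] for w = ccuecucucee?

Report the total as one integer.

462

drop 0:c onto floor
drop 1:c onto {0:c}
drop 2:u onto floor
drop 3:e onto {2:u}
drop 4:c onto {1:c}
drop 5:u onto {3:e}
drop 6:c onto {4:c}
drop 7:u onto {5:u}
drop 8:c onto {6:c}
drop 9:e onto {7:u}
drop 10:e onto {9:e}
ground layer = {0:c, 2:u}
drop-orders for the pieces not yet dropped (sum over which currently-grounded one goes next):
  1 to go: {8} 1  {10} 1
  2 to go: {6,8} 1  {8,10} 2  {9,10} 1
  3 to go: {4,6,8} 1  {6,8,10} 3  {7,9,10} 1  {8,9,10} 3
  4 to go: {1,4,6,8} 1  {4,6,8,10} 4  {5,7,9,10} 1  {6,8,9,10} 6  {7,8,9,10} 4
  5 to go: {0,1,4,6,8} 1  {1,4,6,8,10} 5  {3,5,7,9,10} 1  {4,6,8,9,10} 10  {5,7,8,9,10} 5  {6,7,8,9,10} 10
  6 to go: {0,1,4,6,8,10} 6  {1,4,6,8,9,10} 15  {2,3,5,7,9,10} 1  {3,5,7,8,9,10} 6  {4,6,7,8,9,10} 20  {5,6,7,8,9,10} 15
  7 to go: {0,1,4,6,8,9,10} 21  {1,4,6,7,8,9,10} 35  {2,3,5,7,8,9,10} 7  {3,5,6,7,8,9,10} 21  {4,5,6,7,8,9,10} 35
  8 to go: {0,1,4,6,7,8,9,10} 56  {1,4,5,6,7,8,9,10} 70  {2,3,5,6,7,8,9,10} 28  {3,4,5,6,7,8,9,10} 56
  9 to go: {0,1,4,5,6,7,8,9,10} 126  {1,3,4,5,6,7,8,9,10} 126  {2,3,4,5,6,7,8,9,10} 84
  if 0:c drops first: 210 orders
  if 2:u drops first: 252 orders
heap linearizations: 462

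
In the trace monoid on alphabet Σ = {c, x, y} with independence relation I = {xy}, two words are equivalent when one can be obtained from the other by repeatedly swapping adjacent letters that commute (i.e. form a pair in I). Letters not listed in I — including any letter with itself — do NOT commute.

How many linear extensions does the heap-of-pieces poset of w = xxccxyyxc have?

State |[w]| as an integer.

drop 0:x onto floor
drop 1:x onto {0:x}
drop 2:c onto {1:x}
drop 3:c onto {2:c}
drop 4:x onto {3:c}
drop 5:y onto {3:c}
drop 6:y onto {5:y}
drop 7:x onto {4:x}
drop 8:c onto {6:y, 7:x}
ground layer = {0:x}
drop-orders for the pieces not yet dropped (sum over which currently-grounded one goes next):
  1 to go: {8} 1
  2 to go: {6,8} 1  {7,8} 1
  3 to go: {4,7,8} 1  {5,6,8} 1  {6,7,8} 2
  4 to go: {4,6,7,8} 3  {5,6,7,8} 3
  5 to go: {4,5,6,7,8} 6
  6 to go: {3,4,5,6,7,8} 6
  7 to go: {2,3,4,5,6,7,8} 6
  if 0:x drops first: 6 orders

6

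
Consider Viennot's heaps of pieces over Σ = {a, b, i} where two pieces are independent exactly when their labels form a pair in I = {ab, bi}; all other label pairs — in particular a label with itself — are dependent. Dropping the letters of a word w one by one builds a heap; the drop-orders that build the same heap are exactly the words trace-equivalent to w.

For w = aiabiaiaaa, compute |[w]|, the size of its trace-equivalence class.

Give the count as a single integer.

10

0(a) covers ∅
1(i) covers 0:a
2(a) covers 1:i
3(b) covers ∅
4(i) covers 2:a
5(a) covers 4:i
6(i) covers 5:a
7(a) covers 6:i
8(a) covers 7:a
9(a) covers 8:a
floor of heap: 0:a, 3:b
completions by unplaced set U, small U first (add the entries for U minus each lowest piece of U):
  |U|=1: {3}:1  {9}:1
  |U|=2: {3,9}:2  {8,9}:1
  |U|=3: {3,8,9}:3  {7,8,9}:1
  |U|=4: {3,7,8,9}:4  {6,7,8,9}:1
  |U|=5: {3,6,7,8,9}:5  {5,6,7,8,9}:1
  |U|=6: {3,5,6,7,8,9}:6  {4,5,6,7,8,9}:1
  |U|=7: {2,4,5,6,7,8,9}:1  {3,4,5,6,7,8,9}:7
  |U|=8: {1,2,4,5,6,7,8,9}:1  {2,3,4,5,6,7,8,9}:8
  start at 0(a): 9
  start at 3(b): 1
sum over floor = 10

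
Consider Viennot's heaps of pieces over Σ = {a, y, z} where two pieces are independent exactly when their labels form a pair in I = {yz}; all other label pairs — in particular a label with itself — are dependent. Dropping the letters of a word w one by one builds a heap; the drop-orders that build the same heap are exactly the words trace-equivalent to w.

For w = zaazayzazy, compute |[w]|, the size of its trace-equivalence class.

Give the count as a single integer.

4

piece 0:z — minimal
piece 1:a rests on {0:z}
piece 2:a rests on {1:a}
piece 3:z rests on {2:a}
piece 4:a rests on {3:z}
piece 5:y rests on {4:a}
piece 6:z rests on {4:a}
piece 7:a rests on {5:y, 6:z}
piece 8:z rests on {7:a}
piece 9:y rests on {7:a}
minimal pieces: {0:z}
ways to finish when only these pieces remain (= sum over removing one remaining piece with nothing left below it):
  1 left: {8}→1  {9}→1
  2 left: {8,9}→2
  3 left: {7,8,9}→2
  4 left: {5,7,8,9}→2  {6,7,8,9}→2
  5 left: {5,6,7,8,9}→4
  6 left: {4,5,6,7,8,9}→4
  7 left: {3,4,5,6,7,8,9}→4
  8 left: {2,3,4,5,6,7,8,9}→4
  placing 0:z first → 4 extensions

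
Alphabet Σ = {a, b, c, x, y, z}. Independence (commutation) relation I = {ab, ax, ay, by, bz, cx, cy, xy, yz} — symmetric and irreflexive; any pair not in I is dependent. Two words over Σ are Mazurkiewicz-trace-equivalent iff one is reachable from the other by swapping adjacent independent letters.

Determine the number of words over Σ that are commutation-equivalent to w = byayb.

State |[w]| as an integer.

30

drop 0:b onto floor
drop 1:y onto floor
drop 2:a onto floor
drop 3:y onto {1:y}
drop 4:b onto {0:b}
ground layer = {0:b, 1:y, 2:a}
drop-orders for the pieces not yet dropped (sum over which currently-grounded one goes next):
  1 to go: {2} 1  {3} 1  {4} 1
  2 to go: {0,4} 1  {1,3} 1  {2,3} 2  {2,4} 2  {3,4} 2
  3 to go: {0,2,4} 3  {0,3,4} 3  {1,2,3} 3  {1,3,4} 3  {2,3,4} 6
  if 0:b drops first: 12 orders
  if 1:y drops first: 12 orders
  if 2:a drops first: 6 orders
heap linearizations: 30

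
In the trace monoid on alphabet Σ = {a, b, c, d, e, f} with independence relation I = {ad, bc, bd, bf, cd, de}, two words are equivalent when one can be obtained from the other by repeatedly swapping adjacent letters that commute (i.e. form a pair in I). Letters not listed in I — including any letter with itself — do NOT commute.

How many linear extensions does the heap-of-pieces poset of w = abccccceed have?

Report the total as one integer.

drop 0:a onto floor
drop 1:b onto {0:a}
drop 2:c onto {0:a}
drop 3:c onto {2:c}
drop 4:c onto {3:c}
drop 5:c onto {4:c}
drop 6:c onto {5:c}
drop 7:e onto {1:b, 6:c}
drop 8:e onto {7:e}
drop 9:d onto floor
ground layer = {0:a, 9:d}
drop-orders for the pieces not yet dropped (sum over which currently-grounded one goes next):
  1 to go: {8} 1  {9} 1
  2 to go: {7,8} 1  {8,9} 2
  3 to go: {1,7,8} 1  {6,7,8} 1  {7,8,9} 3
  4 to go: {1,6,7,8} 2  {1,7,8,9} 4  {5,6,7,8} 1  {6,7,8,9} 4
  5 to go: {1,5,6,7,8} 3  {1,6,7,8,9} 10  {4,5,6,7,8} 1  {5,6,7,8,9} 5
  6 to go: {1,4,5,6,7,8} 4  {1,5,6,7,8,9} 18  {3,4,5,6,7,8} 1  {4,5,6,7,8,9} 6
  7 to go: {1,3,4,5,6,7,8} 5  {1,4,5,6,7,8,9} 28  {2,3,4,5,6,7,8} 1  {3,4,5,6,7,8,9} 7
  8 to go: {1,2,3,4,5,6,7,8} 6  {1,3,4,5,6,7,8,9} 40  {2,3,4,5,6,7,8,9} 8
  if 0:a drops first: 54 orders
  if 9:d drops first: 6 orders
heap linearizations: 60

60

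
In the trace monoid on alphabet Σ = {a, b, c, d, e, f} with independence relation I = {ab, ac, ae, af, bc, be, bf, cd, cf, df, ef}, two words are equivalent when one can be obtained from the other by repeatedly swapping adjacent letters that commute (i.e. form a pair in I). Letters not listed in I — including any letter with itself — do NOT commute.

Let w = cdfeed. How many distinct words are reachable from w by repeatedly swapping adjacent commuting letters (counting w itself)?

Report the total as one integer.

drop 0:c onto floor
drop 1:d onto floor
drop 2:f onto floor
drop 3:e onto {0:c, 1:d}
drop 4:e onto {3:e}
drop 5:d onto {4:e}
ground layer = {0:c, 1:d, 2:f}
drop-orders for the pieces not yet dropped (sum over which currently-grounded one goes next):
  1 to go: {2} 1  {5} 1
  2 to go: {2,5} 2  {4,5} 1
  3 to go: {2,4,5} 3  {3,4,5} 1
  4 to go: {0,3,4,5} 1  {1,3,4,5} 1  {2,3,4,5} 4
  if 0:c drops first: 5 orders
  if 1:d drops first: 5 orders
  if 2:f drops first: 2 orders
heap linearizations: 12

12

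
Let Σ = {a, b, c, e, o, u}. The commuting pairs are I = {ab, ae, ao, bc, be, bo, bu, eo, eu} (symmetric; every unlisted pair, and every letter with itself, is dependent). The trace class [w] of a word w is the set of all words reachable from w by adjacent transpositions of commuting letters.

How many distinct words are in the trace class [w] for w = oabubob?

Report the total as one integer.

70

drop 0:o onto floor
drop 1:a onto floor
drop 2:b onto floor
drop 3:u onto {0:o, 1:a}
drop 4:b onto {2:b}
drop 5:o onto {3:u}
drop 6:b onto {4:b}
ground layer = {0:o, 1:a, 2:b}
drop-orders for the pieces not yet dropped (sum over which currently-grounded one goes next):
  1 to go: {5} 1  {6} 1
  2 to go: {3,5} 1  {4,6} 1  {5,6} 2
  3 to go: {0,3,5} 1  {1,3,5} 1  {2,4,6} 1  {3,5,6} 3  {4,5,6} 3
  4 to go: {0,1,3,5} 2  {0,3,5,6} 4  {1,3,5,6} 4  {2,4,5,6} 4  {3,4,5,6} 6
  5 to go: {0,1,3,5,6} 10  {0,3,4,5,6} 10  {1,3,4,5,6} 10  {2,3,4,5,6} 10
  if 0:o drops first: 20 orders
  if 1:a drops first: 20 orders
  if 2:b drops first: 30 orders
heap linearizations: 70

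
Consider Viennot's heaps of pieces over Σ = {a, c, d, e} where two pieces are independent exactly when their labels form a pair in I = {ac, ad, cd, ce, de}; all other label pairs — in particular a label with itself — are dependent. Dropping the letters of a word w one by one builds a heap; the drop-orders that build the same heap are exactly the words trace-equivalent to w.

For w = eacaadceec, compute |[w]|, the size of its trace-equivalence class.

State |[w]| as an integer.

drop 0:e onto floor
drop 1:a onto {0:e}
drop 2:c onto floor
drop 3:a onto {1:a}
drop 4:a onto {3:a}
drop 5:d onto floor
drop 6:c onto {2:c}
drop 7:e onto {4:a}
drop 8:e onto {7:e}
drop 9:c onto {6:c}
ground layer = {0:e, 2:c, 5:d}
drop-orders for the pieces not yet dropped (sum over which currently-grounded one goes next):
  1 to go: {5} 1  {8} 1  {9} 1
  2 to go: {5,8} 2  {5,9} 2  {6,9} 1  {7,8} 1  {8,9} 2
  3 to go: {2,6,9} 1  {4,7,8} 1  {5,6,9} 3  {5,7,8} 3  {5,8,9} 6  {6,8,9} 3  {7,8,9} 3
  4 to go: {2,5,6,9} 4  {2,6,8,9} 4  {3,4,7,8} 1  {4,5,7,8} 4  {4,7,8,9} 4  {5,6,8,9} 12  {5,7,8,9} 12  {6,7,8,9} 6
  5 to go: {1,3,4,7,8} 1  {2,5,6,8,9} 20  {2,6,7,8,9} 10  {3,4,5,7,8} 5  {3,4,7,8,9} 5  {4,5,7,8,9} 20  {4,6,7,8,9} 10  {5,6,7,8,9} 30
  6 to go: {0,1,3,4,7,8} 1  {1,3,4,5,7,8} 6  {1,3,4,7,8,9} 6  {2,4,6,7,8,9} 20  {2,5,6,7,8,9} 60  {3,4,5,7,8,9} 30  {3,4,6,7,8,9} 15  {4,5,6,7,8,9} 60
  7 to go: {0,1,3,4,5,7,8} 7  {0,1,3,4,7,8,9} 7  {1,3,4,5,7,8,9} 42  {1,3,4,6,7,8,9} 21  {2,3,4,6,7,8,9} 35  {2,4,5,6,7,8,9} 140  {3,4,5,6,7,8,9} 105
  8 to go: {0,1,3,4,5,7,8,9} 56  {0,1,3,4,6,7,8,9} 28  {1,2,3,4,6,7,8,9} 56  {1,3,4,5,6,7,8,9} 168  {2,3,4,5,6,7,8,9} 280
  if 0:e drops first: 504 orders
  if 2:c drops first: 252 orders
  if 5:d drops first: 84 orders
heap linearizations: 840

840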